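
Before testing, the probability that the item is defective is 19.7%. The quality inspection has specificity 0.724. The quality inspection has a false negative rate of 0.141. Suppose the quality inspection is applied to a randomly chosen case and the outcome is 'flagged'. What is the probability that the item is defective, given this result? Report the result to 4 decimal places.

P(H | E) ≈ 0.4330

Write H for 'the item is defective'. Prior odds H:¬H = 0.197/0.803 = 0.24533. For the 'flagged' outcome, the likelihood ratio is 0.859/0.276 = 3.1123.
Posterior odds = 0.24533 × 3.1123 = 0.76355, so P(H|E) = 0.76355/(1+0.76355) = 0.4330.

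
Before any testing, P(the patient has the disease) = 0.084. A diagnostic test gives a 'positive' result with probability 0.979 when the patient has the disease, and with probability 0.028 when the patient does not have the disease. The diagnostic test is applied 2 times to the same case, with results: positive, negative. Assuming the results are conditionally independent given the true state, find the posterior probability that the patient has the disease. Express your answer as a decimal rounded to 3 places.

Posterior P(H) ≈ 0.065

Let H be the event that the patient has the disease; start with P(H) = 0.084. P('positive'|H) = 0.979, P('positive'|¬H) = 0.028.
Update on result 1 ('positive'): P(H) ← 0.979·0.0840 / (0.979·0.0840 + 0.028·0.9160) = 0.082236/0.10788 = 0.7623.
Update on result 2 ('negative'): P(H) ← 0.021·0.7623 / (0.021·0.7623 + 0.972·0.2377) = 0.016008/0.24709 = 0.0648.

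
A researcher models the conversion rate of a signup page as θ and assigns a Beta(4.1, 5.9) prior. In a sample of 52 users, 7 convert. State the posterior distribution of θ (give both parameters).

Observing 7 successes and 45 failures updates Beta(4.1, 5.9) by adding the success and failure counts to the two shape parameters: α = 4.1+7 = 11.1, β = 5.9+45 = 50.9.

Posterior: Beta(11.1, 50.9)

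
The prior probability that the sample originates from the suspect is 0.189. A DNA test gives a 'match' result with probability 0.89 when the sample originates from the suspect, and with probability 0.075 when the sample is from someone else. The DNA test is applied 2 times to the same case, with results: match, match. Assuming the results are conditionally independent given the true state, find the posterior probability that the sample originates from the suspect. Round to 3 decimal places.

Posterior P(H) ≈ 0.970

With H the event that the sample originates from the suspect, the joint likelihood of the observed sequence is P(data|H) = 0.89·0.89 = 0.79210 and P(data|¬H) = 0.075·0.075 = 0.0056250.
Bayes: P(H|data) = 0.189·0.79210 / (0.189·0.79210 + 0.811·0.0056250) = 0.14971/0.15427 = 0.9704.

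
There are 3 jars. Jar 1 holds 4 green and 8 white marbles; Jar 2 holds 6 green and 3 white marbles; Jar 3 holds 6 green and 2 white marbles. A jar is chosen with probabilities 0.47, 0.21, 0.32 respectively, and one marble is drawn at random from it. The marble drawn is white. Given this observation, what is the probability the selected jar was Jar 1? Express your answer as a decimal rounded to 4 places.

Tabulate prior·likelihood by source: [1] prior 0.47, lik 0.6667, product 0.3133; [2] prior 0.21, lik 0.3333, product 0.07000; [3] prior 0.32, lik 0.25, product 0.08000.
Normalizing constant = 0.46333; the posterior for Jar 1 is its product over the sum, 0.3133/0.46333 = 0.6763.

Posterior probability ≈ 0.6763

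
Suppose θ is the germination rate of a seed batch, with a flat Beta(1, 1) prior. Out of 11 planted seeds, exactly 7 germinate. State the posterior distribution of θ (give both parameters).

The binomial likelihood is conjugate to the Beta prior: with 7 successes and 4 failures, the posterior is Beta(1+7, 1+4) = Beta(8, 5).

Posterior: Beta(8, 5)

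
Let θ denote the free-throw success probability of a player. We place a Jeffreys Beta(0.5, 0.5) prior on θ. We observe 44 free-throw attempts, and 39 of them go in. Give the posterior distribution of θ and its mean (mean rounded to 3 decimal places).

The binomial likelihood is conjugate to the Beta prior: with 39 successes and 5 failures, the posterior is Beta(0.5+39, 0.5+5) = Beta(39.5, 5.5).
E[θ | data] = 39.5/(39.5+5.5) = 0.878.

Posterior: Beta(39.5, 5.5); mean ≈ 0.878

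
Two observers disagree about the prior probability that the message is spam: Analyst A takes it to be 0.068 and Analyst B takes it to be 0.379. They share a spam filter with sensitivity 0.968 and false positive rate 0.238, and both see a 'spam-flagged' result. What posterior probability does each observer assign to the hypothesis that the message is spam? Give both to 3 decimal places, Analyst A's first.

P('+'|H) = 0.968, P('+'|¬H) = 0.238.
Analyst A: numerator 0.968·0.068 = 0.065824; evidence = 0.065824+0.238·0.932 = 0.28764; posterior = 0.229.
Analyst B: numerator 0.968·0.379 = 0.36687; evidence = 0.36687+0.238·0.621 = 0.51467; posterior = 0.713.

Analyst A: 0.229; Analyst B: 0.713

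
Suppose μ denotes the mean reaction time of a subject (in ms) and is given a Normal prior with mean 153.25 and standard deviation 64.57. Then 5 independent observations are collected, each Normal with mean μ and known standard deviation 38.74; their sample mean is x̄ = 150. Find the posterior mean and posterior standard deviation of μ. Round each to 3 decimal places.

Posterior mean ≈ 150.218; posterior SD ≈ 16.733

Prior precision 1/τ₀² = 1/64.57² = 0.00023985; data precision n/σ² = 5/38.74² = 0.00333158.
Posterior precision = 0.00023985 + 0.00333158 = 0.00357143, giving posterior SD = 1/√0.00357143 = 16.733.
Posterior mean = (0.00023985·153.25 + 0.00333158·150) / 0.00357143 = 150.218.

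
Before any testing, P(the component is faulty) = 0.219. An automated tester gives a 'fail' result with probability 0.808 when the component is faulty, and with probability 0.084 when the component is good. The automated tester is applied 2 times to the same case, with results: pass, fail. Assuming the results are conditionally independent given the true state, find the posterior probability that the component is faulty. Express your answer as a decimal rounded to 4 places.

With H the event that the component is faulty, the joint likelihood of the observed sequence is P(data|H) = 0.192·0.808 = 0.15514 and P(data|¬H) = 0.916·0.084 = 0.076944.
Bayes: P(H|data) = 0.219·0.15514 / (0.219·0.15514 + 0.781·0.076944) = 0.033975/0.094068 = 0.3612.

Posterior P(H) ≈ 0.3612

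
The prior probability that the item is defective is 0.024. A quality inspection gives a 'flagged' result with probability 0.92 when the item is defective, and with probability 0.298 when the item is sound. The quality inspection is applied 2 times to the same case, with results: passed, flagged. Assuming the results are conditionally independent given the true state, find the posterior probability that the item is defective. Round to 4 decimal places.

Posterior P(H) ≈ 0.0086

With H the event that the item is defective, the joint likelihood of the observed sequence is P(data|H) = 0.08·0.92 = 0.073600 and P(data|¬H) = 0.702·0.298 = 0.20920.
Bayes: P(H|data) = 0.024·0.073600 / (0.024·0.073600 + 0.976·0.20920) = 0.0017664/0.20594 = 0.0086.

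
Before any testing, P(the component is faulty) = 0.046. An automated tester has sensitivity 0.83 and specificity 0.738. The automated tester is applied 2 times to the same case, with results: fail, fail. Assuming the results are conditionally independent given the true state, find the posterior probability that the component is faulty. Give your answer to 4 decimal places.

Let H be the event that the component is faulty; start with P(H) = 0.046. P('fail'|H) = 0.83, P('fail'|¬H) = 0.262.
Update on result 1 ('fail'): P(H) ← 0.83·0.0460 / (0.83·0.0460 + 0.262·0.9540) = 0.038180/0.28813 = 0.1325.
Update on result 2 ('fail'): P(H) ← 0.83·0.1325 / (0.83·0.1325 + 0.262·0.8675) = 0.10998/0.33727 = 0.3261.

Posterior P(H) ≈ 0.3261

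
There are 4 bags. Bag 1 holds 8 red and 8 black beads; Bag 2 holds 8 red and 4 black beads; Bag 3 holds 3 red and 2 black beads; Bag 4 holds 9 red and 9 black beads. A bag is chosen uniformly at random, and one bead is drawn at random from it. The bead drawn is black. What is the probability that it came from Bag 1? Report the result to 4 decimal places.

Posterior probability ≈ 0.2885

P(black|Bag 1) = 0.5; P(black|Bag 2) = 0.3333; P(black|Bag 3) = 0.4; P(black|Bag 4) = 0.5.
Prior × likelihood for each source: 0.25·0.5=0.1250, 0.25·0.3333=0.08333, 0.25·0.4=0.1000, 0.25·0.5=0.1250. Summing gives P(black) = 0.43333.
P(Bag 1 | black) = 0.1250 / 0.43333 = 0.2885.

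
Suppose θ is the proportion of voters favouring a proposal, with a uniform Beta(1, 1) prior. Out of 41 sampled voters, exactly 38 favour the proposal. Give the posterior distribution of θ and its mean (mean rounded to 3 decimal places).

Posterior: Beta(39, 4); mean ≈ 0.907

Observing 38 successes and 3 failures updates Beta(1, 1) by adding the success and failure counts to the two shape parameters: α = 1+38 = 39, β = 1+3 = 4.
E[θ | data] = 39/(39+4) = 0.907.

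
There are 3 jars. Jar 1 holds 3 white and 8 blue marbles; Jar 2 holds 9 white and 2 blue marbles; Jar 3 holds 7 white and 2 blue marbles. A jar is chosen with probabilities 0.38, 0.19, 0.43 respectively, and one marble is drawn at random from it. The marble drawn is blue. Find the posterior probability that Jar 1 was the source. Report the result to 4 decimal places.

Posterior probability ≈ 0.6799

P(blue|Jar 1) = 0.7273; P(blue|Jar 2) = 0.1818; P(blue|Jar 3) = 0.2222.
Prior × likelihood for each source: 0.38·0.7273=0.2764, 0.19·0.1818=0.03455, 0.43·0.2222=0.09556. Summing gives P(blue) = 0.40646.
P(Jar 1 | blue) = 0.2764 / 0.40646 = 0.6799.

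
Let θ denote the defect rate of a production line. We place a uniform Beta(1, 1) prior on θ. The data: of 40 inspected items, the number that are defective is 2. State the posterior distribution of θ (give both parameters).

The binomial likelihood is conjugate to the Beta prior: with 2 successes and 38 failures, the posterior is Beta(1+2, 1+38) = Beta(3, 39).

Posterior: Beta(3, 39)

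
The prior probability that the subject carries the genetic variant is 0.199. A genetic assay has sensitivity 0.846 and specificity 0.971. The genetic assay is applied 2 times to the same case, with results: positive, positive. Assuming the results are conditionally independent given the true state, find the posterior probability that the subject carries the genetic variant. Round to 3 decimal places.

Let H be the event that the subject carries the genetic variant; start with P(H) = 0.199. P('positive'|H) = 0.846, P('positive'|¬H) = 0.029.
Update on result 1 ('positive'): P(H) ← 0.846·0.1990 / (0.846·0.1990 + 0.029·0.8010) = 0.16835/0.19158 = 0.8788.
Update on result 2 ('positive'): P(H) ← 0.846·0.8788 / (0.846·0.8788 + 0.029·0.1212) = 0.74342/0.74694 = 0.9953.

Posterior P(H) ≈ 0.995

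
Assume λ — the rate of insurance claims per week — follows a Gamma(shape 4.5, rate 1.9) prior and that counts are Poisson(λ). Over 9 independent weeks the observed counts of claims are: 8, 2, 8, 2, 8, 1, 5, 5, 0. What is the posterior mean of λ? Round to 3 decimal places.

Posterior mean ≈ 3.991

Total count ∑xᵢ = 39 over n = 9 weeks.
Gamma is conjugate to the Poisson likelihood: posterior is Gamma(shape = 4.5+39 = 43.5, rate = 1.9+9 = 10.9).
Posterior mean = shape/rate = 43.5/10.9 = 3.991.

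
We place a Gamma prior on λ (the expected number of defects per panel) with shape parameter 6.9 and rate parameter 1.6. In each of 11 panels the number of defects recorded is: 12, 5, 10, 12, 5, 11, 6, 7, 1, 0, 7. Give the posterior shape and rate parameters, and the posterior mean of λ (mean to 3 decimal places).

Posterior: Gamma(shape=82.9, rate=12.6); mean ≈ 6.579

Total count ∑xᵢ = 76 over n = 11 panels.
Gamma is conjugate to the Poisson likelihood: posterior is Gamma(shape = 6.9+76 = 82.9, rate = 1.6+11 = 12.6).
Posterior mean = shape/rate = 82.9/12.6 = 6.579.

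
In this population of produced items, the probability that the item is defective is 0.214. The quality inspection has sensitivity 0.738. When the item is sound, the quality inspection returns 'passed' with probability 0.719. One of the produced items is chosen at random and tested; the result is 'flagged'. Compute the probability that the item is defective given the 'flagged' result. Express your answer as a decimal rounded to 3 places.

Let H be the event that the item is defective. P(H) = 0.214, so P(¬H) = 0.786. With E the 'flagged' result, P(E|H) = 0.738 and P(E|¬H) = 0.281.
P(E) = 0.738·0.214 + 0.281·0.786 = 0.15793 + 0.22087 = 0.37880.
By Bayes' theorem, P(H|E) = 0.15793 / 0.37880 = 0.417.

P(H | E) ≈ 0.417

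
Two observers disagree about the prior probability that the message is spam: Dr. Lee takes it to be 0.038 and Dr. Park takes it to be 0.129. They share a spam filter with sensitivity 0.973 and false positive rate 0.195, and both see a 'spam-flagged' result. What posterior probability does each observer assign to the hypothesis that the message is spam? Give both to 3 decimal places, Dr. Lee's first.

Dr. Lee: 0.165; Dr. Park: 0.425

P('+'|H) = 0.973, P('+'|¬H) = 0.195.
Dr. Lee: numerator 0.973·0.038 = 0.036974; evidence = 0.036974+0.195·0.962 = 0.22456; posterior = 0.165.
Dr. Park: numerator 0.973·0.129 = 0.12552; evidence = 0.12552+0.195·0.871 = 0.29536; posterior = 0.425.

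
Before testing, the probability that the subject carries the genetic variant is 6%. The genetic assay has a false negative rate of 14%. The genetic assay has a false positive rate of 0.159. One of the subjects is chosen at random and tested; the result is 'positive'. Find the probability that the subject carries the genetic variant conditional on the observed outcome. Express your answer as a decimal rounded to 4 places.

Let H be the event that the subject carries the genetic variant. P(H) = 0.06, so P(¬H) = 0.94. With E the 'positive' result, P(E|H) = 0.86 and P(E|¬H) = 0.159.
P(E) = 0.86·0.06 + 0.159·0.94 = 0.051600 + 0.14946 = 0.20106.
By Bayes' theorem, P(H|E) = 0.051600 / 0.20106 = 0.2566.

P(H | E) ≈ 0.2566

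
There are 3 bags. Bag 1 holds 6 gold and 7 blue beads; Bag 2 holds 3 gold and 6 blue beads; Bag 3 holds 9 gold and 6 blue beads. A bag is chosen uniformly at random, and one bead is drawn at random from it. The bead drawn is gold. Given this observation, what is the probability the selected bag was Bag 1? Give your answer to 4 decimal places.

P(gold|Bag 1) = 0.4615; P(gold|Bag 2) = 0.3333; P(gold|Bag 3) = 0.6.
Prior × likelihood for each source: 0.333333·0.4615=0.1538, 0.333333·0.3333=0.1111, 0.333333·0.6=0.2000. Summing gives P(gold) = 0.46496.
P(Bag 1 | gold) = 0.1538 / 0.46496 = 0.3309.

Posterior probability ≈ 0.3309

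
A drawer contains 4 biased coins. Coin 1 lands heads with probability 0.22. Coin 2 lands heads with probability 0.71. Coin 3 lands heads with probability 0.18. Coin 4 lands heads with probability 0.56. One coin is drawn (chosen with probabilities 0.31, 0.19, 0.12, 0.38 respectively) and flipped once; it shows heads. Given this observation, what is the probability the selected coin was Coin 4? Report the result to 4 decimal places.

Posterior probability ≈ 0.4864

P(heads|C1) = 0.22; P(heads|C2) = 0.71; P(heads|C3) = 0.18; P(heads|C4) = 0.56.
Prior × likelihood for each source: 0.31·0.22=0.06820, 0.19·0.71=0.1349, 0.12·0.18=0.02160, 0.38·0.56=0.2128. Summing gives P(heads) = 0.43750.
P(Coin 4 | heads) = 0.2128 / 0.43750 = 0.4864.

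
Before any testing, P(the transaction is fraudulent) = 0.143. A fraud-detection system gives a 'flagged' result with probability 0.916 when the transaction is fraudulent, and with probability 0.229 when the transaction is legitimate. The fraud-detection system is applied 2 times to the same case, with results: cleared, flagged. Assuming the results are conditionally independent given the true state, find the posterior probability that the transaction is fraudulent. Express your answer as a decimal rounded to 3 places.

Let H be the event that the transaction is fraudulent; start with P(H) = 0.143. P('flagged'|H) = 0.916, P('flagged'|¬H) = 0.229.
Update on result 1 ('cleared'): P(H) ← 0.084·0.1430 / (0.084·0.1430 + 0.771·0.8570) = 0.012012/0.67276 = 0.0179.
Update on result 2 ('flagged'): P(H) ← 0.916·0.0179 / (0.916·0.0179 + 0.229·0.9821) = 0.016355/0.24127 = 0.0678.

Posterior P(H) ≈ 0.068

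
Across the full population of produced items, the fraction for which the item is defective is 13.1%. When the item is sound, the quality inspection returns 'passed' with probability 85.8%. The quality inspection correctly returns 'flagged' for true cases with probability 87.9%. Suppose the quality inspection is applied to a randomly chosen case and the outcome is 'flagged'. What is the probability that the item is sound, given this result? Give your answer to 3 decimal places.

P(¬H | E) ≈ 0.517

Let H be the event that the item is defective. P(H) = 0.131, so P(¬H) = 0.869. With E the 'flagged' result, P(E|H) = 0.879 and P(E|¬H) = 0.142.
P(E) = 0.879·0.131 + 0.142·0.869 = 0.11515 + 0.12340 = 0.23855.
By Bayes' theorem, P(H|E) = 0.11515 / 0.23855 = 0.483. Hence P(¬H|E) = 1 − 0.483 = 0.517.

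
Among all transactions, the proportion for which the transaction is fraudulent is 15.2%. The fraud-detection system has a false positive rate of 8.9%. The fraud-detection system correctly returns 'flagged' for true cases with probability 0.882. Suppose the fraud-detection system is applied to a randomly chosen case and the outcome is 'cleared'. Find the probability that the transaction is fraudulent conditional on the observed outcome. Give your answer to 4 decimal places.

Write H for 'the transaction is fraudulent'. Prior odds H:¬H = 0.152/0.848 = 0.17925. For the 'cleared' outcome, the likelihood ratio is 0.118/0.911 = 0.12953.
Posterior odds = 0.17925 × 0.12953 = 0.023217, so P(H|E) = 0.023217/(1+0.023217) = 0.0227.

P(H | E) ≈ 0.0227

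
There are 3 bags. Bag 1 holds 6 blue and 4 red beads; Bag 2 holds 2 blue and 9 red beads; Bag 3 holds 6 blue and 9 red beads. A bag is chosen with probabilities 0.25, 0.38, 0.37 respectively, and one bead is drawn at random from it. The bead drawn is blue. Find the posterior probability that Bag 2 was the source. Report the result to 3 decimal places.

Posterior probability ≈ 0.188

Tabulate prior·likelihood by source: [1] prior 0.25, lik 0.6, product 0.1500; [2] prior 0.38, lik 0.1818, product 0.06909; [3] prior 0.37, lik 0.4, product 0.1480.
Normalizing constant = 0.36709; the posterior for Bag 2 is its product over the sum, 0.06909/0.36709 = 0.188.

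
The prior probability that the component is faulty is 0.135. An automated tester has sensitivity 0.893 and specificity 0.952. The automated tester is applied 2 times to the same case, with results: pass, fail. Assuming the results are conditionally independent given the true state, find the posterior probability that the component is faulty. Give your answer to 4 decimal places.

With H the event that the component is faulty, the joint likelihood of the observed sequence is P(data|H) = 0.107·0.893 = 0.095551 and P(data|¬H) = 0.952·0.048 = 0.045696.
Bayes: P(H|data) = 0.135·0.095551 / (0.135·0.095551 + 0.865·0.045696) = 0.012899/0.052426 = 0.2460.

Posterior P(H) ≈ 0.2460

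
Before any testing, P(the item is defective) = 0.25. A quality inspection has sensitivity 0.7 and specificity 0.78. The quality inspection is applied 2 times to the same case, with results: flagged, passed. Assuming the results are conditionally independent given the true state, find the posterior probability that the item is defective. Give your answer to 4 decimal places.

With H the event that the item is defective, the joint likelihood of the observed sequence is P(data|H) = 0.7·0.3 = 0.21000 and P(data|¬H) = 0.22·0.78 = 0.17160.
Bayes: P(H|data) = 0.25·0.21000 / (0.25·0.21000 + 0.75·0.17160) = 0.052500/0.18120 = 0.2897.

Posterior P(H) ≈ 0.2897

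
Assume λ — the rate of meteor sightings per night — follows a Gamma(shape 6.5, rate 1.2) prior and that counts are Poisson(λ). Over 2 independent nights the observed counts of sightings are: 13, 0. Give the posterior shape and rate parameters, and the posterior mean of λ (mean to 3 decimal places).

Posterior: Gamma(shape=19.5, rate=3.2); mean ≈ 6.094

The Poisson likelihood adds the total count to the shape and the number of exposure periods to the rate. Here ∑xᵢ = 13 and n = 2, so shape 6.5→19.5 and rate 1.2→3.2.
Posterior mean = shape/rate = 19.5/3.2 = 6.094.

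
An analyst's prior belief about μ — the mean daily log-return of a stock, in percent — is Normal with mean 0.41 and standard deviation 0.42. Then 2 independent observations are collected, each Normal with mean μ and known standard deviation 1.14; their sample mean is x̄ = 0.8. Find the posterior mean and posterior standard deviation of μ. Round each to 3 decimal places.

Prior precision 1/τ₀² = 1/0.42² = 5.66893; data precision n/σ² = 2/1.14² = 1.53894.
Posterior precision = 5.66893 + 1.53894 = 7.20787, giving posterior SD = 1/√7.20787 = 0.372.
Posterior mean = (5.66893·0.41 + 1.53894·0.8) / 7.20787 = 0.493.

Posterior mean ≈ 0.493; posterior SD ≈ 0.372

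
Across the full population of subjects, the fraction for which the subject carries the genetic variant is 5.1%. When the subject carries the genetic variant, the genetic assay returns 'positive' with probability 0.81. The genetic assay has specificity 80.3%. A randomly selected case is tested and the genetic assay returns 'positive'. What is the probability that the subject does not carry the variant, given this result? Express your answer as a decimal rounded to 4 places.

Let H be the event that the subject carries the genetic variant. P(H) = 0.051, so P(¬H) = 0.949. With E the 'positive' result, P(E|H) = 0.81 and P(E|¬H) = 0.197.
P(E) = 0.81·0.051 + 0.197·0.949 = 0.041310 + 0.18695 = 0.22826.
By Bayes' theorem, P(H|E) = 0.041310 / 0.22826 = 0.1810. Hence P(¬H|E) = 1 − 0.1810 = 0.8190.

P(¬H | E) ≈ 0.8190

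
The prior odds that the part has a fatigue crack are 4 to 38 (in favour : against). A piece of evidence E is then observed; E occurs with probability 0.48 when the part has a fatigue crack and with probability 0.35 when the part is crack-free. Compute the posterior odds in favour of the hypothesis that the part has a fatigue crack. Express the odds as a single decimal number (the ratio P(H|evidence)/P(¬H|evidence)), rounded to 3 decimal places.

Prior odds = 4/38 = 0.10526. In log-odds, ln(0.10526) = -2.2513.
Add log likelihood ratio: ln(1.3714) = 0.31585.
Posterior log-odds = -1.9354, so posterior odds = exp(-1.9354) = 0.14436.

Posterior odds ≈ 0.144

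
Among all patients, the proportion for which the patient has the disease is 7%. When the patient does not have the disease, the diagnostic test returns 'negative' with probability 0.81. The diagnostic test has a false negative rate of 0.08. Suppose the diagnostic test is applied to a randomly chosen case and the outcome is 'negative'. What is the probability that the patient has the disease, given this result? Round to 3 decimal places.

Let H be the event that the patient has the disease. P(H) = 0.07, so P(¬H) = 0.93. With E the 'negative' result, P(E|H) = 0.08 and P(E|¬H) = 0.81.
P(E) = 0.08·0.07 + 0.81·0.93 = 0.0056000 + 0.75330 = 0.75890.
By Bayes' theorem, P(H|E) = 0.0056000 / 0.75890 = 0.007.

P(H | E) ≈ 0.007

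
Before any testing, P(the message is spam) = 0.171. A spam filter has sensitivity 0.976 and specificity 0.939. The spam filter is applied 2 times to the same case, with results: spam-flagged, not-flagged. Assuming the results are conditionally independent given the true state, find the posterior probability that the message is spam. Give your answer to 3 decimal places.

Posterior P(H) ≈ 0.078

Let H be the event that the message is spam; start with P(H) = 0.171. P('spam-flagged'|H) = 0.976, P('spam-flagged'|¬H) = 0.061.
Update on result 1 ('spam-flagged'): P(H) ← 0.976·0.1710 / (0.976·0.1710 + 0.061·0.8290) = 0.16690/0.21747 = 0.7675.
Update on result 2 ('not-flagged'): P(H) ← 0.024·0.7675 / (0.024·0.7675 + 0.939·0.2325) = 0.018419/0.23677 = 0.0778.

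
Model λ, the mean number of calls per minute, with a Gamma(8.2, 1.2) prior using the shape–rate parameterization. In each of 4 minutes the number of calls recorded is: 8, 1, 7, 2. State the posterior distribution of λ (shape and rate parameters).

Posterior: Gamma(shape=26.2, rate=5.2)

The Poisson likelihood adds the total count to the shape and the number of exposure periods to the rate. Here ∑xᵢ = 18 and n = 4, so shape 8.2→26.2 and rate 1.2→5.2.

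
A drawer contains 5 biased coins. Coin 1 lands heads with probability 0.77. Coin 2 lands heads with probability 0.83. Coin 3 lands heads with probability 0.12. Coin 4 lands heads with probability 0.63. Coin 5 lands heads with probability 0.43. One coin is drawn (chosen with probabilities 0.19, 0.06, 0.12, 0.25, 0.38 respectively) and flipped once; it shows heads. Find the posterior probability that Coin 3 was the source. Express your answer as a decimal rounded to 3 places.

Posterior probability ≈ 0.027

P(heads|C1) = 0.77; P(heads|C2) = 0.83; P(heads|C3) = 0.12; P(heads|C4) = 0.63; P(heads|C5) = 0.43.
Prior × likelihood for each source: 0.19·0.77=0.1463, 0.06·0.83=0.04980, 0.12·0.12=0.01440, 0.25·0.63=0.1575, 0.38·0.43=0.1634. Summing gives P(heads) = 0.53140.
P(Coin 3 | heads) = 0.01440 / 0.53140 = 0.027.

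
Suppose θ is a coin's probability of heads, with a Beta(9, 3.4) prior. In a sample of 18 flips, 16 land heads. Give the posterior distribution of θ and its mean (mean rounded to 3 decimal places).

Posterior: Beta(25, 5.4); mean ≈ 0.822

Observing 16 successes and 2 failures updates Beta(9, 3.4) by adding the success and failure counts to the two shape parameters: α = 9+16 = 25, β = 3.4+2 = 5.4.
E[θ | data] = 25/(25+5.4) = 0.822.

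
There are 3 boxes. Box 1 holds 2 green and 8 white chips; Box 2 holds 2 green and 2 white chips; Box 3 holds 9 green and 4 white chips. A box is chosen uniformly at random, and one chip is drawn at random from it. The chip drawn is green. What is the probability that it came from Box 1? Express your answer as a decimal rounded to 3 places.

P(green|Box 1) = 0.2; P(green|Box 2) = 0.5; P(green|Box 3) = 0.6923.
Prior × likelihood for each source: 0.333333·0.2=0.06667, 0.333333·0.5=0.1667, 0.333333·0.6923=0.2308. Summing gives P(green) = 0.46410.
P(Box 1 | green) = 0.06667 / 0.46410 = 0.144.

Posterior probability ≈ 0.144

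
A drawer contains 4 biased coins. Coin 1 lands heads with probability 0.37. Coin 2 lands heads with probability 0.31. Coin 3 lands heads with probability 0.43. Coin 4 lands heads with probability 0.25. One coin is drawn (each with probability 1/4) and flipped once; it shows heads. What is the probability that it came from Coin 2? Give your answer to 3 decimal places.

P(heads|C1) = 0.37; P(heads|C2) = 0.31; P(heads|C3) = 0.43; P(heads|C4) = 0.25.
Prior × likelihood for each source: 0.25·0.37=0.09250, 0.25·0.31=0.07750, 0.25·0.43=0.1075, 0.25·0.25=0.06250. Summing gives P(heads) = 0.34000.
P(Coin 2 | heads) = 0.07750 / 0.34000 = 0.228.

Posterior probability ≈ 0.228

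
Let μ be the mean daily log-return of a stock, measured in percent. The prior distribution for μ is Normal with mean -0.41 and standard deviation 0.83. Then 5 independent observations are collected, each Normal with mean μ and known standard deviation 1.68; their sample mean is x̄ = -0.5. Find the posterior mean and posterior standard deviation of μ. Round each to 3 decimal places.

With known σ, the Normal prior is conjugate. Weight on the data is w = (n/σ²)/(n/σ² + 1/τ₀²) = 1.77154/(1.77154+1.45159) = 0.54963.
Posterior mean = w·x̄ + (1−w)·μ₀ = 0.54963·-0.5 + 0.45037·-0.41 = -0.459. Posterior variance = 1/(1.77154+1.45159) = 0.310257, so SD = 0.557.

Posterior mean ≈ -0.459; posterior SD ≈ 0.557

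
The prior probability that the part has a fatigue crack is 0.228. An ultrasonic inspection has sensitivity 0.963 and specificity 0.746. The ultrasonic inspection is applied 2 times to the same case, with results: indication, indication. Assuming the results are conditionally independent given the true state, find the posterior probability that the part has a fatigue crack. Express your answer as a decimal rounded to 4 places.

Posterior P(H) ≈ 0.8094

Let H be the event that the part has a fatigue crack; start with P(H) = 0.228. P('indication'|H) = 0.963, P('indication'|¬H) = 0.254.
Update on result 1 ('indication'): P(H) ← 0.963·0.2280 / (0.963·0.2280 + 0.254·0.7720) = 0.21956/0.41565 = 0.5282.
Update on result 2 ('indication'): P(H) ← 0.963·0.5282 / (0.963·0.5282 + 0.254·0.4718) = 0.50870/0.62852 = 0.8094.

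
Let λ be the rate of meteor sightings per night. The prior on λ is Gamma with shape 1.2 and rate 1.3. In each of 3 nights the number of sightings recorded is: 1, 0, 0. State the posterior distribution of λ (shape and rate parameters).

Posterior: Gamma(shape=2.2, rate=4.3)

The Poisson likelihood adds the total count to the shape and the number of exposure periods to the rate. Here ∑xᵢ = 1 and n = 3, so shape 1.2→2.2 and rate 1.3→4.3.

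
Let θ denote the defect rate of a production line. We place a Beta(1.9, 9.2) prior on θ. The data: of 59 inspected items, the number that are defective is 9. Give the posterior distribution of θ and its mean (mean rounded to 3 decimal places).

Observing 9 successes and 50 failures updates Beta(1.9, 9.2) by adding the success and failure counts to the two shape parameters: α = 1.9+9 = 10.9, β = 9.2+50 = 59.2.
E[θ | data] = 10.9/(10.9+59.2) = 0.155.

Posterior: Beta(10.9, 59.2); mean ≈ 0.155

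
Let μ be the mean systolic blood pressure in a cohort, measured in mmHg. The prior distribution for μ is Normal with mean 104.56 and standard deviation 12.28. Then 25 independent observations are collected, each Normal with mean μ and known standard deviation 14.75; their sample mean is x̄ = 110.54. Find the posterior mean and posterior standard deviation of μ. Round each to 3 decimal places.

Posterior mean ≈ 110.214; posterior SD ≈ 2.868

Prior precision 1/τ₀² = 1/12.28² = 0.00663137; data precision n/σ² = 25/14.75² = 0.114910.
Posterior precision = 0.00663137 + 0.114910 = 0.121541, giving posterior SD = 1/√0.121541 = 2.868.
Posterior mean = (0.00663137·104.56 + 0.114910·110.54) / 0.121541 = 110.214.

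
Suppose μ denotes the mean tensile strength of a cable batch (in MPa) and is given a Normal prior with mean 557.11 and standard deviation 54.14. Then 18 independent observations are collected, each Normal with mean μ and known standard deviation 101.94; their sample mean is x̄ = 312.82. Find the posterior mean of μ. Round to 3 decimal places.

With known σ, the Normal prior is conjugate. Weight on the data is w = (n/σ²)/(n/σ² + 1/τ₀²) = 0.00173214/(0.00173214+0.00034116) = 0.83545.
Posterior mean = w·x̄ + (1−w)·μ₀ = 0.83545·312.82 + 0.16455·557.11 = 353.018.

Posterior mean ≈ 353.018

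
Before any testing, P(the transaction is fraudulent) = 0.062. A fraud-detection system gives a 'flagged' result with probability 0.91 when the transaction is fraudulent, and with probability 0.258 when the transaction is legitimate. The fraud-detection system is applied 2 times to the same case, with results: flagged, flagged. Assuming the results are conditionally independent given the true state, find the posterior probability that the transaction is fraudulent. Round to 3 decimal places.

Posterior P(H) ≈ 0.451

With H the event that the transaction is fraudulent, the joint likelihood of the observed sequence is P(data|H) = 0.91·0.91 = 0.82810 and P(data|¬H) = 0.258·0.258 = 0.066564.
Bayes: P(H|data) = 0.062·0.82810 / (0.062·0.82810 + 0.938·0.066564) = 0.051342/0.11378 = 0.4512.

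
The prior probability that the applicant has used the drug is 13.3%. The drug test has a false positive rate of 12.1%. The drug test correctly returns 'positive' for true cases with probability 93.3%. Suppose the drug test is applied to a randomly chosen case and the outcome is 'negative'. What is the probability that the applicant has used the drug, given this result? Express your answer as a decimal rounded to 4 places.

P(H | E) ≈ 0.0116

Write H for 'the applicant has used the drug'. Prior odds H:¬H = 0.133/0.867 = 0.15340. For the 'negative' outcome, the likelihood ratio is 0.067/0.879 = 0.076223.
Posterior odds = 0.15340 × 0.076223 = 0.011693, so P(H|E) = 0.011693/(1+0.011693) = 0.0116.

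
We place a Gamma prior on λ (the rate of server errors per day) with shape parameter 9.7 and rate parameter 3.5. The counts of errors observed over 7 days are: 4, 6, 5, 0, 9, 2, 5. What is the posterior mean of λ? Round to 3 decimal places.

The Poisson likelihood adds the total count to the shape and the number of exposure periods to the rate. Here ∑xᵢ = 31 and n = 7, so shape 9.7→40.7 and rate 3.5→10.5.
Posterior mean = shape/rate = 40.7/10.5 = 3.876.

Posterior mean ≈ 3.876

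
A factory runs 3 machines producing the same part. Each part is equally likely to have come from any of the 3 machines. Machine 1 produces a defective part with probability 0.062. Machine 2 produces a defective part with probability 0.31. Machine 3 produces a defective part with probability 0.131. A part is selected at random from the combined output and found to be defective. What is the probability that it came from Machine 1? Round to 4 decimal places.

Posterior probability ≈ 0.1233

P(defective|M1) = 0.062; P(defective|M2) = 0.31; P(defective|M3) = 0.131.
Prior × likelihood for each source: 0.333333·0.062=0.02067, 0.333333·0.31=0.1033, 0.333333·0.131=0.04367. Summing gives P(defective) = 0.16767.
P(Machine 1 | defective) = 0.02067 / 0.16767 = 0.1233.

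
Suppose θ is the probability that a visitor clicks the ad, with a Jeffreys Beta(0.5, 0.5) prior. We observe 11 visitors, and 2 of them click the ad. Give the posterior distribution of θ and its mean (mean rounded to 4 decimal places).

Posterior: Beta(2.5, 9.5); mean ≈ 0.2083

Observing 2 successes and 9 failures updates Beta(0.5, 0.5) by adding the success and failure counts to the two shape parameters: α = 0.5+2 = 2.5, β = 0.5+9 = 9.5.
E[θ | data] = 2.5/(2.5+9.5) = 0.2083.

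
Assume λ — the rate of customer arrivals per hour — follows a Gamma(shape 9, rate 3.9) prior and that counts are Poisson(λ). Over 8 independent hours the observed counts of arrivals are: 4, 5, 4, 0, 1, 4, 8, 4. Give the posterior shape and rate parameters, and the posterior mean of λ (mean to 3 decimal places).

Posterior: Gamma(shape=39, rate=11.9); mean ≈ 3.277

Total count ∑xᵢ = 30 over n = 8 hours.
Gamma is conjugate to the Poisson likelihood: posterior is Gamma(shape = 9+30 = 39, rate = 3.9+8 = 11.9).
E[λ | data] = 39/11.9 = 3.277.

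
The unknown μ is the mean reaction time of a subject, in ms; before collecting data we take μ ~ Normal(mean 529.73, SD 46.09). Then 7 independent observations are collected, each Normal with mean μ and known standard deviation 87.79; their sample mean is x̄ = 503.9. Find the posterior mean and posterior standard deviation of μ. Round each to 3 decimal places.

Posterior mean ≈ 512.718; posterior SD ≈ 26.929

Prior precision 1/τ₀² = 1/46.09² = 0.00047075; data precision n/σ² = 7/87.79² = 0.00090826.
Posterior precision = 0.00047075 + 0.00090826 = 0.00137900, giving posterior SD = 1/√0.00137900 = 26.929.
Posterior mean = (0.00047075·529.73 + 0.00090826·503.9) / 0.00137900 = 512.718.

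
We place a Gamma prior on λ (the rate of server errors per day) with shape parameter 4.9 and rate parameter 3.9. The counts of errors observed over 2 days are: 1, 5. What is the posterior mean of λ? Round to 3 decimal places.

Total count ∑xᵢ = 6 over n = 2 days.
Gamma is conjugate to the Poisson likelihood: posterior is Gamma(shape = 4.9+6 = 10.9, rate = 3.9+2 = 5.9).
Posterior mean = shape/rate = 10.9/5.9 = 1.847.

Posterior mean ≈ 1.847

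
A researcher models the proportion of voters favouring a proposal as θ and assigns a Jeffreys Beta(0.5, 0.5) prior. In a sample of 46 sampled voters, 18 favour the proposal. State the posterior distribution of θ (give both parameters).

Observing 18 successes and 28 failures updates Beta(0.5, 0.5) by adding the success and failure counts to the two shape parameters: α = 0.5+18 = 18.5, β = 0.5+28 = 28.5.

Posterior: Beta(18.5, 28.5)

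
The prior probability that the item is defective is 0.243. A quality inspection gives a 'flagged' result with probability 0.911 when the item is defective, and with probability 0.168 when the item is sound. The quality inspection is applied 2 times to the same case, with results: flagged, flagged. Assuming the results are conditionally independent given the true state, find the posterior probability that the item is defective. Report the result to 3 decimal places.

With H the event that the item is defective, the joint likelihood of the observed sequence is P(data|H) = 0.911·0.911 = 0.82992 and P(data|¬H) = 0.168·0.168 = 0.028224.
Bayes: P(H|data) = 0.243·0.82992 / (0.243·0.82992 + 0.757·0.028224) = 0.20167/0.22304 = 0.9042.

Posterior P(H) ≈ 0.904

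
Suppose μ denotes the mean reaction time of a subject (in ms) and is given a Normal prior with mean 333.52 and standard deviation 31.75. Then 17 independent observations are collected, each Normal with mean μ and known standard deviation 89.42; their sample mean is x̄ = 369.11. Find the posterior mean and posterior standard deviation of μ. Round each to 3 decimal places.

With known σ, the Normal prior is conjugate. Weight on the data is w = (n/σ²)/(n/σ² + 1/τ₀²) = 0.00212608/(0.00212608+0.00099200) = 0.68186.
Posterior mean = w·x̄ + (1−w)·μ₀ = 0.68186·369.11 + 0.31814·333.52 = 357.787. Posterior variance = 1/(0.00212608+0.00099200) = 320.710, so SD = 17.908.

Posterior mean ≈ 357.787; posterior SD ≈ 17.908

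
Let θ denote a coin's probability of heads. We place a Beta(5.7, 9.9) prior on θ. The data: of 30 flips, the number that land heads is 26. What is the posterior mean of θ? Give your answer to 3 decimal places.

Observing 26 successes and 4 failures updates Beta(5.7, 9.9) by adding the success and failure counts to the two shape parameters: α = 5.7+26 = 31.7, β = 9.9+4 = 13.9.
Posterior mean = α/(α+β) = 31.7/45.6 = 0.695.

Posterior mean ≈ 0.695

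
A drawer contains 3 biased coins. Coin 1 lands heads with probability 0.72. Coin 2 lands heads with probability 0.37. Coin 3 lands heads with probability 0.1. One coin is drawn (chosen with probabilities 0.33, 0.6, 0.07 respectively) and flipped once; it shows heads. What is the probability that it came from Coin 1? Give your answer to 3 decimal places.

Posterior probability ≈ 0.509

Tabulate prior·likelihood by source: [1] prior 0.33, lik 0.72, product 0.2376; [2] prior 0.6, lik 0.37, product 0.2220; [3] prior 0.07, lik 0.1, product 0.007000.
Normalizing constant = 0.46660; the posterior for Coin 1 is its product over the sum, 0.2376/0.46660 = 0.509.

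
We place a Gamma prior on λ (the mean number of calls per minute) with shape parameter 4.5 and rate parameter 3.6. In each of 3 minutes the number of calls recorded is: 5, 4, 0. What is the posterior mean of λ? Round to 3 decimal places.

The Poisson likelihood adds the total count to the shape and the number of exposure periods to the rate. Here ∑xᵢ = 9 and n = 3, so shape 4.5→13.5 and rate 3.6→6.6.
Posterior mean = shape/rate = 13.5/6.6 = 2.045.

Posterior mean ≈ 2.045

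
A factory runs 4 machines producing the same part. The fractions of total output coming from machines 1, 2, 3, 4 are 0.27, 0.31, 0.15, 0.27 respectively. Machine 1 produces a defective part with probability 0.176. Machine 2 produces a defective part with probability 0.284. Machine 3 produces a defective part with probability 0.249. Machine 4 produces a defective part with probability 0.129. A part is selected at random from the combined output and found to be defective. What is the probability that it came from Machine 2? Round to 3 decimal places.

Posterior probability ≈ 0.424

P(defective|M1) = 0.176; P(defective|M2) = 0.284; P(defective|M3) = 0.249; P(defective|M4) = 0.129.
Prior × likelihood for each source: 0.27·0.176=0.04752, 0.31·0.284=0.08804, 0.15·0.249=0.03735, 0.27·0.129=0.03483. Summing gives P(defective) = 0.20774.
P(Machine 2 | defective) = 0.08804 / 0.20774 = 0.424.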